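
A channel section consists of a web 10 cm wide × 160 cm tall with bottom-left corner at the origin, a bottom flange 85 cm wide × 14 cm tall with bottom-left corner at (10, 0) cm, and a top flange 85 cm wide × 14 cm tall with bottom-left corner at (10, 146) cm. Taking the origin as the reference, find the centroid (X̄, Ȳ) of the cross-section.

X̄ = 33.40 cm, Ȳ = 80.00 cm

web: A = 10 × 160 = 1600.00, centroid at (5.00, 80.00).
bottom flange: A = 85 × 14 = 1190.00, centroid at (52.50, 7.00).
top flange: A = 85 × 14 = 1190.00, centroid at (52.50, 153.00).
ΣA = 3980.00 cm²
ΣAX̄ = (1600.00)(5.00) + (1190.00)(52.50) + (1190.00)(52.50) = 132950.00 cm³
ΣAȲ = (1600.00)(80.00) + (1190.00)(7.00) + (1190.00)(153.00) = 318400.00 cm³
X̄ = 132950.00 / 3980.00 = 33.40 cm
Ȳ = 318400.00 / 3980.00 = 80.00 cm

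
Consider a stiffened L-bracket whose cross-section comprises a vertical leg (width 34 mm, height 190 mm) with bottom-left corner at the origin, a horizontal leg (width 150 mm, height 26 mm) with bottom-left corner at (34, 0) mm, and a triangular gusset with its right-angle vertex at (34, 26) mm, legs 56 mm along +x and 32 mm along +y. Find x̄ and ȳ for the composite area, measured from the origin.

Part | A | x̄ᵢ | ȳᵢ | A·x̄ᵢ | A·ȳᵢ
vertical leg | 6460.00 | 17.00 | 95.00 | 109820.00 | 613700.00
horizontal leg | 3900.00 | 109.00 | 13.00 | 425100.00 | 50700.00
gusset | 896.00 | 52.67 | 36.67 | 47189.33 | 32853.33
Σ | 11256.00 |  |  | 582109.33 | 697253.33
x̄ = 582109.33 / 11256.00 = 51.72 mm
ȳ = 697253.33 / 11256.00 = 61.95 mm

x̄ = 51.72 mm, ȳ = 61.95 mm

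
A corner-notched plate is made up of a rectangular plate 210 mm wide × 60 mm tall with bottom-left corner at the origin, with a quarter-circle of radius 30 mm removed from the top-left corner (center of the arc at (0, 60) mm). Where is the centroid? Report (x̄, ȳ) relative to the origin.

plate: A = 210 × 60 = 12600.00, centroid at (105.00, 30.00).
removed quarter-circle: A = −¼π·30² = -706.86, centroid at (12.73, 47.27).
ΣA = 11893.14 mm², ΣAx̄ = 1314000.00 mm³, ΣAȳ = 344588.50 mm³.
x̄ = 1314000.00/11893.14 = 110.48 mm; ȳ = 344588.50/11893.14 = 28.97 mm.

x̄ = 110.48 mm, ȳ = 28.97 mm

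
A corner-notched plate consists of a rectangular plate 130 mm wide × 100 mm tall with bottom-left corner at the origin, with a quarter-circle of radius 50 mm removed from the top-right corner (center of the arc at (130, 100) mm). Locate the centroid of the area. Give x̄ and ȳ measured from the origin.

plate: A = 130 × 100 = 13000.00, centroid at (65.00, 50.00).
removed quarter-circle: A = −¼π·50² = -1963.50, centroid at (108.78, 78.78).
ΣA = 11036.50 mm², ΣAx̄ = 631412.26 mm³, ΣAȳ = 495317.13 mm³.
x̄ = 631412.26/11036.50 = 57.21 mm; ȳ = 495317.13/11036.50 = 44.88 mm.

x̄ = 57.21 mm, ȳ = 44.88 mm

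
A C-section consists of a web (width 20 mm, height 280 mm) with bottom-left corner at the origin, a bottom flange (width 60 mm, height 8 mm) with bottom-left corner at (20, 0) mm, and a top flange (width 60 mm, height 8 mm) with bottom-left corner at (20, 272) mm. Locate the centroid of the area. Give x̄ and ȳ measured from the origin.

web: A = 20 × 280 = 5600.00, centroid at (10.00, 140.00).
bottom flange: A = 60 × 8 = 480.00, centroid at (50.00, 4.00).
top flange: A = 60 × 8 = 480.00, centroid at (50.00, 276.00).
ΣA = 6560.00 mm², ΣAx̄ = 104000.00 mm³, ΣAȳ = 918400.00 mm³.
x̄ = 104000.00/6560.00 = 15.85 mm; ȳ = 918400.00/6560.00 = 140.00 mm.

x̄ = 15.85 mm, ȳ = 140.00 mm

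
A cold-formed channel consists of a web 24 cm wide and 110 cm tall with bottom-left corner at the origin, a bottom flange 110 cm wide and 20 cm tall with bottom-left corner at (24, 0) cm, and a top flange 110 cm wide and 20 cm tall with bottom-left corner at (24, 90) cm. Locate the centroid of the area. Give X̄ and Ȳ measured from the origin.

X̄ = 53.88 cm, Ȳ = 55.00 cm

web: A = 24 × 110 = 2640.00, centroid at (12.00, 55.00).
bottom flange: A = 110 × 20 = 2200.00, centroid at (79.00, 10.00).
top flange: A = 110 × 20 = 2200.00, centroid at (79.00, 100.00).
ΣA = 7040.00 cm², ΣAX̄ = 379280.00 cm³, ΣAȲ = 387200.00 cm³.
X̄ = 379280.00/7040.00 = 53.88 cm; Ȳ = 387200.00/7040.00 = 55.00 cm.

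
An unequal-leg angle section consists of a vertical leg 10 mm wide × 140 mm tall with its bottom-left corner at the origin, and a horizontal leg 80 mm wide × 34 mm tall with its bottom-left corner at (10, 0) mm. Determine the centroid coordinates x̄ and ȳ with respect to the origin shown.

vertical leg: A = 10 × 140 = 1400.00, centroid at (5.00, 70.00).
horizontal leg: A = 80 × 34 = 2720.00, centroid at (50.00, 17.00).
ΣA = 4120.00 mm²
ΣAx̄ = (1400.00)(5.00) + (2720.00)(50.00) = 143000.00 mm³
ΣAȳ = (1400.00)(70.00) + (2720.00)(17.00) = 144240.00 mm³
x̄ = 143000.00 / 4120.00 = 34.71 mm
ȳ = 144240.00 / 4120.00 = 35.01 mm

x̄ = 34.71 mm, ȳ = 35.01 mm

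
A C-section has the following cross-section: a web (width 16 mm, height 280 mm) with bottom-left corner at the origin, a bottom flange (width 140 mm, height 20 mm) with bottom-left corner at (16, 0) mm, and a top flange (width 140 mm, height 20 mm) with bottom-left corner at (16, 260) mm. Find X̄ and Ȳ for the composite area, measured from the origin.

web: A = 16 × 280 = 4480.00, centroid at (8.00, 140.00).
bottom flange: A = 140 × 20 = 2800.00, centroid at (86.00, 10.00).
top flange: A = 140 × 20 = 2800.00, centroid at (86.00, 270.00).
ΣA = 10080.00 mm², ΣAX̄ = 517440.00 mm³, ΣAȲ = 1411200.00 mm³.
X̄ = 517440.00/10080.00 = 51.33 mm; Ȳ = 1411200.00/10080.00 = 140.00 mm.

X̄ = 51.33 mm, Ȳ = 140.00 mm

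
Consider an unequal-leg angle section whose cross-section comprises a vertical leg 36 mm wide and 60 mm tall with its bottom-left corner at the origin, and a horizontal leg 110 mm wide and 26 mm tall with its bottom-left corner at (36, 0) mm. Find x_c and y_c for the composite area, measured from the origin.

x_c = 59.59 mm, y_c = 20.31 mm

Part | A | x̄ᵢ | ȳᵢ | A·x̄ᵢ | A·ȳᵢ
vertical leg | 2160.00 | 18.00 | 30.00 | 38880.00 | 64800.00
horizontal leg | 2860.00 | 91.00 | 13.00 | 260260.00 | 37180.00
Σ | 5020.00 |  |  | 299140.00 | 101980.00
x_c = 299140.00 / 5020.00 = 59.59 mm
y_c = 101980.00 / 5020.00 = 20.31 mm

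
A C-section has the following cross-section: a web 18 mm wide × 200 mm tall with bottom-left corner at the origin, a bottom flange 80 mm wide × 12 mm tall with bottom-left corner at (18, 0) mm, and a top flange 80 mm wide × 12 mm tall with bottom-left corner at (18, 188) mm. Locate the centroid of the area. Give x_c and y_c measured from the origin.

x_c = 26.04 mm, y_c = 100.00 mm

web: A = 18 × 200 = 3600.00, centroid at (9.00, 100.00).
bottom flange: A = 80 × 12 = 960.00, centroid at (58.00, 6.00).
top flange: A = 80 × 12 = 960.00, centroid at (58.00, 194.00).
ΣA = 5520.00 mm²
ΣAx_c = (3600.00)(9.00) + (960.00)(58.00) + (960.00)(58.00) = 143760.00 mm³
ΣAy_c = (3600.00)(100.00) + (960.00)(6.00) + (960.00)(194.00) = 552000.00 mm³
x_c = 143760.00 / 5520.00 = 26.04 mm
y_c = 552000.00 / 5520.00 = 100.00 mm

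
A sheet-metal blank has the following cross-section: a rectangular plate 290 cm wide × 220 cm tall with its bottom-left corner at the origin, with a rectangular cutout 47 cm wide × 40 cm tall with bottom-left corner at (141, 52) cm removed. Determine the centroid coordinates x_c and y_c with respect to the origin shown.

plate: A = 290 × 220 = 63800.00, centroid at (145.00, 110.00).
hole: A = −(47 × 40) = -1880.00, centroid at (164.50, 72.00).
ΣA = 61920.00 cm², ΣAx_c = 8941740.00 cm³, ΣAy_c = 6882640.00 cm³.
x_c = 8941740.00/61920.00 = 144.41 cm; y_c = 6882640.00/61920.00 = 111.15 cm.

x_c = 144.41 cm, y_c = 111.15 cm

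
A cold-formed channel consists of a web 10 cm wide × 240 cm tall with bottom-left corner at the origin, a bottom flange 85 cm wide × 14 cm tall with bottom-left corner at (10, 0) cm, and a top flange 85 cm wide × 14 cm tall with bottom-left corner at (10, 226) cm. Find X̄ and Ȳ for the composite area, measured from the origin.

X̄ = 28.65 cm, Ȳ = 120.00 cm

Part | A | x̄ᵢ | ȳᵢ | A·x̄ᵢ | A·ȳᵢ
web | 2400.00 | 5.00 | 120.00 | 12000.00 | 288000.00
bottom flange | 1190.00 | 52.50 | 7.00 | 62475.00 | 8330.00
top flange | 1190.00 | 52.50 | 233.00 | 62475.00 | 277270.00
Σ | 4780.00 |  |  | 136950.00 | 573600.00
X̄ = 136950.00 / 4780.00 = 28.65 cm
Ȳ = 573600.00 / 4780.00 = 120.00 cm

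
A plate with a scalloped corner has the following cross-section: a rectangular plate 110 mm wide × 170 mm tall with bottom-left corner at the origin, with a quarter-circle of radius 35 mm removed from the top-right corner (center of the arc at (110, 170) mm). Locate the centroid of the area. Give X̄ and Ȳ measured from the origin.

X̄ = 52.82 mm, Ȳ = 81.20 mm

Part | A | x̄ᵢ | ȳᵢ | A·x̄ᵢ | A·ȳᵢ
plate | 18700.00 | 55.00 | 85.00 | 1028500.00 | 1589500.00
removed quarter-circle | -962.11 | 95.15 | 155.15 | -91540.74 | -149267.50
Σ | 17737.89 |  |  | 936959.26 | 1440232.50
X̄ = 936959.26 / 17737.89 = 52.82 mm
Ȳ = 1440232.50 / 17737.89 = 81.20 mm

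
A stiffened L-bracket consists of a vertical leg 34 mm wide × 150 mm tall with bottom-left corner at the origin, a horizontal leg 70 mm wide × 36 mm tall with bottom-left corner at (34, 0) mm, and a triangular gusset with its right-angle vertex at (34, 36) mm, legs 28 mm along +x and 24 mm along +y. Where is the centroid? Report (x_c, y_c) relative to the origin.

x_c = 34.58 mm, y_c = 55.64 mm

vertical leg: A = 34 × 150 = 5100.00, centroid at (17.00, 75.00).
horizontal leg: A = 70 × 36 = 2520.00, centroid at (69.00, 18.00).
gusset: A = ½·28·24 = 336.00, centroid at (43.33, 44.00).
ΣA = 7956.00 mm², ΣAx_c = 275140.00 mm³, ΣAy_c = 442644.00 mm³.
x_c = 275140.00/7956.00 = 34.58 mm; y_c = 442644.00/7956.00 = 55.64 mm.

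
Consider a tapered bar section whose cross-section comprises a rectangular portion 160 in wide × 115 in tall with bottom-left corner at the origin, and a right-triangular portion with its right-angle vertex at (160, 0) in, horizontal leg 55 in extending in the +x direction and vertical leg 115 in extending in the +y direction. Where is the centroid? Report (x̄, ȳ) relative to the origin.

x̄ = 94.42 in, ȳ = 54.69 in

rectangular portion: A = 160 × 115 = 18400.00, centroid at (80.00, 57.50).
triangular portion: A = ½·55·115 = 3162.50, centroid at (178.33, 38.33).
ΣA = 21562.50 in²
ΣAx̄ = (18400.00)(80.00) + (3162.50)(178.33) = 2035979.17 in³
ΣAȳ = (18400.00)(57.50) + (3162.50)(38.33) = 1179229.17 in³
x̄ = 2035979.17 / 21562.50 = 94.42 in
ȳ = 1179229.17 / 21562.50 = 54.69 in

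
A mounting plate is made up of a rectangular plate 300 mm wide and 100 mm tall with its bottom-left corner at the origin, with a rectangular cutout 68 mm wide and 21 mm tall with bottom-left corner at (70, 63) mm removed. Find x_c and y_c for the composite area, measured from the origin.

plate: A = 300 × 100 = 30000.00, centroid at (150.00, 50.00).
hole: A = −(68 × 21) = -1428.00, centroid at (104.00, 73.50).
ΣA = 28572.00 mm², ΣAx_c = 4351488.00 mm³, ΣAy_c = 1395042.00 mm³.
x_c = 4351488.00/28572.00 = 152.30 mm; y_c = 1395042.00/28572.00 = 48.83 mm.

x_c = 152.30 mm, y_c = 48.83 mm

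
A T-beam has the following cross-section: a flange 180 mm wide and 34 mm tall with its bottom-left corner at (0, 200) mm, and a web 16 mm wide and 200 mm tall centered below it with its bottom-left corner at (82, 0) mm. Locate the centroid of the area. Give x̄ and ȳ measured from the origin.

x̄ = 90.00 mm, ȳ = 176.83 mm

web: A = 16 × 200 = 3200.00, centroid at (90.00, 100.00).
flange: A = 180 × 34 = 6120.00, centroid at (90.00, 217.00).
ΣA = 9320.00 mm²
ΣAx̄ = (3200.00)(90.00) + (6120.00)(90.00) = 838800.00 mm³
ΣAȳ = (3200.00)(100.00) + (6120.00)(217.00) = 1648040.00 mm³
x̄ = 838800.00 / 9320.00 = 90.00 mm
ȳ = 1648040.00 / 9320.00 = 176.83 mm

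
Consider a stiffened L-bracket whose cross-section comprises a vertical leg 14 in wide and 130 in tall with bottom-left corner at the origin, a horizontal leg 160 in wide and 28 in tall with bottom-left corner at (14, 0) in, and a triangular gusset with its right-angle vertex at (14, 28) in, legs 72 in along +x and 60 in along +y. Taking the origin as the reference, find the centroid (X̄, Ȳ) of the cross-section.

Part | A | x̄ᵢ | ȳᵢ | A·x̄ᵢ | A·ȳᵢ
vertical leg | 1820.00 | 7.00 | 65.00 | 12740.00 | 118300.00
horizontal leg | 4480.00 | 94.00 | 14.00 | 421120.00 | 62720.00
gusset | 2160.00 | 38.00 | 48.00 | 82080.00 | 103680.00
Σ | 8460.00 |  |  | 515940.00 | 284700.00
X̄ = 515940.00 / 8460.00 = 60.99 in
Ȳ = 284700.00 / 8460.00 = 33.65 in

X̄ = 60.99 in, Ȳ = 33.65 in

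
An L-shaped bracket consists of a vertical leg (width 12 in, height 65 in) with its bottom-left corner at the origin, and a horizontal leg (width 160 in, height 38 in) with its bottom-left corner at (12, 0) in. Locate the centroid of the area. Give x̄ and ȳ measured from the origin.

x̄ = 82.22 in, ȳ = 20.53 in

Part | A | x̄ᵢ | ȳᵢ | A·x̄ᵢ | A·ȳᵢ
vertical leg | 780.00 | 6.00 | 32.50 | 4680.00 | 25350.00
horizontal leg | 6080.00 | 92.00 | 19.00 | 559360.00 | 115520.00
Σ | 6860.00 |  |  | 564040.00 | 140870.00
x̄ = 564040.00 / 6860.00 = 82.22 in
ȳ = 140870.00 / 6860.00 = 20.53 in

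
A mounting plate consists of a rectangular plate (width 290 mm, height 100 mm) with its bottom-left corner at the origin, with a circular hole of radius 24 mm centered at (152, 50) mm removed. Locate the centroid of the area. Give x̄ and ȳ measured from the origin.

x̄ = 144.53 mm, ȳ = 50.00 mm

Part | A | x̄ᵢ | ȳᵢ | A·x̄ᵢ | A·ȳᵢ
plate | 29000.00 | 145.00 | 50.00 | 4205000.00 | 1450000.00
hole | -1809.56 | 152.00 | 50.00 | -275052.72 | -90477.87
Σ | 27190.44 |  |  | 3929947.28 | 1359522.13
x̄ = 3929947.28 / 27190.44 = 144.53 mm
ȳ = 1359522.13 / 27190.44 = 50.00 mm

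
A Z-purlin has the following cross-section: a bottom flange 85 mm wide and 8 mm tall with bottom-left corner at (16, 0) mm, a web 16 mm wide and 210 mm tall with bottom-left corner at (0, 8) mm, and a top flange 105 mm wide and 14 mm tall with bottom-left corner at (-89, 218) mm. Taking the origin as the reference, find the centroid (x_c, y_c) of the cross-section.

x_c = 2.36 mm, y_c = 129.43 mm

Part | A | x̄ᵢ | ȳᵢ | A·x̄ᵢ | A·ȳᵢ
bottom flange | 680.00 | 58.50 | 4.00 | 39780.00 | 2720.00
web | 3360.00 | 8.00 | 113.00 | 26880.00 | 379680.00
top flange | 1470.00 | -36.50 | 225.00 | -53655.00 | 330750.00
Σ | 5510.00 |  |  | 13005.00 | 713150.00
x_c = 13005.00 / 5510.00 = 2.36 mm
y_c = 713150.00 / 5510.00 = 129.43 mm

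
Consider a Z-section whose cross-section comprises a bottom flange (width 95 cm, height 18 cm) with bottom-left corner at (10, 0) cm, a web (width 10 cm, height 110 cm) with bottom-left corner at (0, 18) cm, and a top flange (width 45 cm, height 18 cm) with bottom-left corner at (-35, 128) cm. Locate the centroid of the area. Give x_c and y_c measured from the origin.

Part | A | x̄ᵢ | ȳᵢ | A·x̄ᵢ | A·ȳᵢ
bottom flange | 1710.00 | 57.50 | 9.00 | 98325.00 | 15390.00
web | 1100.00 | 5.00 | 73.00 | 5500.00 | 80300.00
top flange | 810.00 | -12.50 | 137.00 | -10125.00 | 110970.00
Σ | 3620.00 |  |  | 93700.00 | 206660.00
x_c = 93700.00 / 3620.00 = 25.88 cm
y_c = 206660.00 / 3620.00 = 57.09 cm

x_c = 25.88 cm, y_c = 57.09 cm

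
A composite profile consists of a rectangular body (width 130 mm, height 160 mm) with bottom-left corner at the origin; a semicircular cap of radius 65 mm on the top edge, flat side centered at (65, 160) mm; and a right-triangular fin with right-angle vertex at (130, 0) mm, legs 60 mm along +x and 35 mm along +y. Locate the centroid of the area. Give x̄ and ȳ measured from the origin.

rectangular body: A = 130 × 160 = 20800.00, centroid at (65.00, 80.00).
semicircular top: A = ½π·65² = 6636.61, centroid at (65.00, 187.59).
triangular fin: A = ½·60·35 = 1050.00, centroid at (150.00, 11.67).
ΣA = 28486.61 mm², ΣAx̄ = 1940879.94 mm³, ΣAȳ = 2921191.65 mm³.
x̄ = 1940879.94/28486.61 = 68.13 mm; ȳ = 2921191.65/28486.61 = 102.55 mm.

x̄ = 68.13 mm, ȳ = 102.55 mm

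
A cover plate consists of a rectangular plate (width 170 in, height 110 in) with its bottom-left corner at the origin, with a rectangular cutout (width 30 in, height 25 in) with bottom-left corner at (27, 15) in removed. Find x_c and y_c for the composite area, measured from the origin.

x_c = 86.80 in, y_c = 56.15 in

plate: A = 170 × 110 = 18700.00, centroid at (85.00, 55.00).
hole: A = −(30 × 25) = -750.00, centroid at (42.00, 27.50).
ΣA = 17950.00 in², ΣAx_c = 1558000.00 in³, ΣAy_c = 1007875.00 in³.
x_c = 1558000.00/17950.00 = 86.80 in; y_c = 1007875.00/17950.00 = 56.15 in.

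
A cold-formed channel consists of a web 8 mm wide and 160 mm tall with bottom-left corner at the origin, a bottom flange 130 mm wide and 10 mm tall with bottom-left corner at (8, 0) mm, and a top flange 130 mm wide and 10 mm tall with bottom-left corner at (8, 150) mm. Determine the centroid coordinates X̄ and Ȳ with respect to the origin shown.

X̄ = 50.24 mm, Ȳ = 80.00 mm

Part | A | x̄ᵢ | ȳᵢ | A·x̄ᵢ | A·ȳᵢ
web | 1280.00 | 4.00 | 80.00 | 5120.00 | 102400.00
bottom flange | 1300.00 | 73.00 | 5.00 | 94900.00 | 6500.00
top flange | 1300.00 | 73.00 | 155.00 | 94900.00 | 201500.00
Σ | 3880.00 |  |  | 194920.00 | 310400.00
X̄ = 194920.00 / 3880.00 = 50.24 mm
Ȳ = 310400.00 / 3880.00 = 80.00 mm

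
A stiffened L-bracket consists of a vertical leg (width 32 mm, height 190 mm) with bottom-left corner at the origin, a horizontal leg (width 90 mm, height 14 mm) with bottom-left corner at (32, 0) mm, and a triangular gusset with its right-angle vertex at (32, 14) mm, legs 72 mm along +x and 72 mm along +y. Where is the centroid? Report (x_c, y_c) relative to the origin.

x_c = 34.18 mm, y_c = 68.96 mm

vertical leg: A = 32 × 190 = 6080.00, centroid at (16.00, 95.00).
horizontal leg: A = 90 × 14 = 1260.00, centroid at (77.00, 7.00).
gusset: A = ½·72·72 = 2592.00, centroid at (56.00, 38.00).
ΣA = 9932.00 mm², ΣAx_c = 339452.00 mm³, ΣAy_c = 684916.00 mm³.
x_c = 339452.00/9932.00 = 34.18 mm; y_c = 684916.00/9932.00 = 68.96 mm.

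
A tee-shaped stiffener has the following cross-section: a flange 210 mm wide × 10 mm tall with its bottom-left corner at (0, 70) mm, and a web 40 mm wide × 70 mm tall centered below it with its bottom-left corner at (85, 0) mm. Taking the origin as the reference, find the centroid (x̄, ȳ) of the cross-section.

web: A = 40 × 70 = 2800.00, centroid at (105.00, 35.00).
flange: A = 210 × 10 = 2100.00, centroid at (105.00, 75.00).
ΣA = 4900.00 mm²
ΣAx̄ = (2800.00)(105.00) + (2100.00)(105.00) = 514500.00 mm³
ΣAȳ = (2800.00)(35.00) + (2100.00)(75.00) = 255500.00 mm³
x̄ = 514500.00 / 4900.00 = 105.00 mm
ȳ = 255500.00 / 4900.00 = 52.14 mm

x̄ = 105.00 mm, ȳ = 52.14 mm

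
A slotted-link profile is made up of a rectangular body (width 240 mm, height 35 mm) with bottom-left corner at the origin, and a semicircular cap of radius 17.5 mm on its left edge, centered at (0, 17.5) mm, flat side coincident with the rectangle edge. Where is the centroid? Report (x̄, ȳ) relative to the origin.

rectangular body: A = 240 × 35 = 8400.00, centroid at (120.00, 17.50).
semicircular end: A = ½π·17.5² = 481.06, centroid at (-7.43, 17.50).
ΣA = 8881.06 mm², ΣAx̄ = 1004427.08 mm³, ΣAȳ = 155418.49 mm³.
x̄ = 1004427.08/8881.06 = 113.10 mm; ȳ = 155418.49/8881.06 = 17.50 mm.

x̄ = 113.10 mm, ȳ = 17.50 mm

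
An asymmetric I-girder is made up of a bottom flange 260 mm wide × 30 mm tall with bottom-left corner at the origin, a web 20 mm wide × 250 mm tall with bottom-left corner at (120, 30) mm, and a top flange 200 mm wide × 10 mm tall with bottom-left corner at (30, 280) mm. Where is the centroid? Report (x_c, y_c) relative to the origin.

x_c = 130.00 mm, y_c = 98.78 mm

bottom flange: A = 260 × 30 = 7800.00, centroid at (130.00, 15.00).
web: A = 20 × 250 = 5000.00, centroid at (130.00, 155.00).
top flange: A = 200 × 10 = 2000.00, centroid at (130.00, 285.00).
ΣA = 14800.00 mm²
ΣAx_c = (7800.00)(130.00) + (5000.00)(130.00) + (2000.00)(130.00) = 1924000.00 mm³
ΣAy_c = (7800.00)(15.00) + (5000.00)(155.00) + (2000.00)(285.00) = 1462000.00 mm³
x_c = 1924000.00 / 14800.00 = 130.00 mm
y_c = 1462000.00 / 14800.00 = 98.78 mm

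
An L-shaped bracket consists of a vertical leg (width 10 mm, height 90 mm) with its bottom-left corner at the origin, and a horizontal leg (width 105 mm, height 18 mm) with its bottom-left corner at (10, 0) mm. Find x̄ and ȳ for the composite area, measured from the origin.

Part | A | x̄ᵢ | ȳᵢ | A·x̄ᵢ | A·ȳᵢ
vertical leg | 900.00 | 5.00 | 45.00 | 4500.00 | 40500.00
horizontal leg | 1890.00 | 62.50 | 9.00 | 118125.00 | 17010.00
Σ | 2790.00 |  |  | 122625.00 | 57510.00
x̄ = 122625.00 / 2790.00 = 43.95 mm
ȳ = 57510.00 / 2790.00 = 20.61 mm

x̄ = 43.95 mm, ȳ = 20.61 mm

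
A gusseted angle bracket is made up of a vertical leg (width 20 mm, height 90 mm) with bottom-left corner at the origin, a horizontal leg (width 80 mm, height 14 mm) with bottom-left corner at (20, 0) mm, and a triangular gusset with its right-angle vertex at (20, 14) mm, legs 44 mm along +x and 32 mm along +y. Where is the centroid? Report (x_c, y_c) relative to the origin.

vertical leg: A = 20 × 90 = 1800.00, centroid at (10.00, 45.00).
horizontal leg: A = 80 × 14 = 1120.00, centroid at (60.00, 7.00).
gusset: A = ½·44·32 = 704.00, centroid at (34.67, 24.67).
ΣA = 3624.00 mm²
ΣAx_c = (1800.00)(10.00) + (1120.00)(60.00) + (704.00)(34.67) = 109605.33 mm³
ΣAy_c = (1800.00)(45.00) + (1120.00)(7.00) + (704.00)(24.67) = 106205.33 mm³
x_c = 109605.33 / 3624.00 = 30.24 mm
y_c = 106205.33 / 3624.00 = 29.31 mm

x_c = 30.24 mm, y_c = 29.31 mm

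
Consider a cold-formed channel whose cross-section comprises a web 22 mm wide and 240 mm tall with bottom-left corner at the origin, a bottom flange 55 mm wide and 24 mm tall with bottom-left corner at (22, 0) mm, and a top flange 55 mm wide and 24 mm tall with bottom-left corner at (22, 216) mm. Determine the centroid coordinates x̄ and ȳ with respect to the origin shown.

x̄ = 23.83 mm, ȳ = 120.00 mm

web: A = 22 × 240 = 5280.00, centroid at (11.00, 120.00).
bottom flange: A = 55 × 24 = 1320.00, centroid at (49.50, 12.00).
top flange: A = 55 × 24 = 1320.00, centroid at (49.50, 228.00).
ΣA = 7920.00 mm², ΣAx̄ = 188760.00 mm³, ΣAȳ = 950400.00 mm³.
x̄ = 188760.00/7920.00 = 23.83 mm; ȳ = 950400.00/7920.00 = 120.00 mm.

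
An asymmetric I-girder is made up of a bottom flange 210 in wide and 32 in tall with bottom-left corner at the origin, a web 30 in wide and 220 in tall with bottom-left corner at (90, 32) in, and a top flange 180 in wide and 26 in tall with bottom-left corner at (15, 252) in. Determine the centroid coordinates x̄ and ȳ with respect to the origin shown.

x̄ = 105.00 in, ȳ = 126.94 in

bottom flange: A = 210 × 32 = 6720.00, centroid at (105.00, 16.00).
web: A = 30 × 220 = 6600.00, centroid at (105.00, 142.00).
top flange: A = 180 × 26 = 4680.00, centroid at (105.00, 265.00).
ΣA = 18000.00 in²
ΣAx̄ = (6720.00)(105.00) + (6600.00)(105.00) + (4680.00)(105.00) = 1890000.00 in³
ΣAȳ = (6720.00)(16.00) + (6600.00)(142.00) + (4680.00)(265.00) = 2284920.00 in³
x̄ = 1890000.00 / 18000.00 = 105.00 in
ȳ = 2284920.00 / 18000.00 = 126.94 in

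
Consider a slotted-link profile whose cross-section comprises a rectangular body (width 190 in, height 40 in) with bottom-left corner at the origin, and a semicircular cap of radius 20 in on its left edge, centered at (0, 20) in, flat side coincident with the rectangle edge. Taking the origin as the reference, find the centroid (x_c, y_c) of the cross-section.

rectangular body: A = 190 × 40 = 7600.00, centroid at (95.00, 20.00).
semicircular end: A = ½π·20² = 628.32, centroid at (-8.49, 20.00).
ΣA = 8228.32 in², ΣAx_c = 716666.67 in³, ΣAy_c = 164566.37 in³.
x_c = 716666.67/8228.32 = 87.10 in; y_c = 164566.37/8228.32 = 20.00 in.

x_c = 87.10 in, y_c = 20.00 in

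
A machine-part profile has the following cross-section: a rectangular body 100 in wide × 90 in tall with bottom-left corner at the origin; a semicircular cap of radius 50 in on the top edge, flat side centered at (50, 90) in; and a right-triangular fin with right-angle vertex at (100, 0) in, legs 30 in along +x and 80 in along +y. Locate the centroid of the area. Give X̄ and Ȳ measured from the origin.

X̄ = 55.10 in, Ȳ = 61.85 in

rectangular body: A = 100 × 90 = 9000.00, centroid at (50.00, 45.00).
semicircular top: A = ½π·50² = 3926.99, centroid at (50.00, 111.22).
triangular fin: A = ½·30·80 = 1200.00, centroid at (110.00, 26.67).
ΣA = 14126.99 in², ΣAX̄ = 778349.54 in³, ΣAȲ = 873762.51 in³.
X̄ = 778349.54/14126.99 = 55.10 in; Ȳ = 873762.51/14126.99 = 61.85 in.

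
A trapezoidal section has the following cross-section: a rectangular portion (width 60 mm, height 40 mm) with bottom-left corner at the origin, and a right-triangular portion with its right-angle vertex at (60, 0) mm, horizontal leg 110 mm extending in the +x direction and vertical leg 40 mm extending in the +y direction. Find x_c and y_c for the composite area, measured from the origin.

x_c = 61.88 mm, y_c = 16.81 mm

rectangular portion: A = 60 × 40 = 2400.00, centroid at (30.00, 20.00).
triangular portion: A = ½·110·40 = 2200.00, centroid at (96.67, 13.33).
ΣA = 4600.00 mm²
ΣAx_c = (2400.00)(30.00) + (2200.00)(96.67) = 284666.67 mm³
ΣAy_c = (2400.00)(20.00) + (2200.00)(13.33) = 77333.33 mm³
x_c = 284666.67 / 4600.00 = 61.88 mm
y_c = 77333.33 / 4600.00 = 16.81 mm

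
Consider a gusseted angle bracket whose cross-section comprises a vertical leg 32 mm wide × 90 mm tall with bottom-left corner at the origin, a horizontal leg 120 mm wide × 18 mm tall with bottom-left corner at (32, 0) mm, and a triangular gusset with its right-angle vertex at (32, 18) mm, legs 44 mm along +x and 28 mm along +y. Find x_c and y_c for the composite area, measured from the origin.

vertical leg: A = 32 × 90 = 2880.00, centroid at (16.00, 45.00).
horizontal leg: A = 120 × 18 = 2160.00, centroid at (92.00, 9.00).
gusset: A = ½·44·28 = 616.00, centroid at (46.67, 27.33).
ΣA = 5656.00 mm²
ΣAx_c = (2880.00)(16.00) + (2160.00)(92.00) + (616.00)(46.67) = 273546.67 mm³
ΣAy_c = (2880.00)(45.00) + (2160.00)(9.00) + (616.00)(27.33) = 165877.33 mm³
x_c = 273546.67 / 5656.00 = 48.36 mm
y_c = 165877.33 / 5656.00 = 29.33 mm

x_c = 48.36 mm, y_c = 29.33 mm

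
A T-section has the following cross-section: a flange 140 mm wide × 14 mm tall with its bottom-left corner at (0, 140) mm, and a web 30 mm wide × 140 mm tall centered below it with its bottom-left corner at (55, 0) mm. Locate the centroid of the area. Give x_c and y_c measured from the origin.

x_c = 70.00 mm, y_c = 94.50 mm

web: A = 30 × 140 = 4200.00, centroid at (70.00, 70.00).
flange: A = 140 × 14 = 1960.00, centroid at (70.00, 147.00).
ΣA = 6160.00 mm²
ΣAx_c = (4200.00)(70.00) + (1960.00)(70.00) = 431200.00 mm³
ΣAy_c = (4200.00)(70.00) + (1960.00)(147.00) = 582120.00 mm³
x_c = 431200.00 / 6160.00 = 70.00 mm
y_c = 582120.00 / 6160.00 = 94.50 mm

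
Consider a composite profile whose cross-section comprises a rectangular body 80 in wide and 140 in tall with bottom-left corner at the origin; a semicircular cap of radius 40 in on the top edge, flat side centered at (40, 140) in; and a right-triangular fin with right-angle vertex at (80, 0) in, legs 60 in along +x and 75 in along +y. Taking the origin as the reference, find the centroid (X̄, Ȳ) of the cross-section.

rectangular body: A = 80 × 140 = 11200.00, centroid at (40.00, 70.00).
semicircular top: A = ½π·40² = 2513.27, centroid at (40.00, 156.98).
triangular fin: A = ½·60·75 = 2250.00, centroid at (100.00, 25.00).
ΣA = 15963.27 in², ΣAX̄ = 773530.96 in³, ΣAȲ = 1234775.04 in³.
X̄ = 773530.96/15963.27 = 48.46 in; Ȳ = 1234775.04/15963.27 = 77.35 in.

X̄ = 48.46 in, Ȳ = 77.35 in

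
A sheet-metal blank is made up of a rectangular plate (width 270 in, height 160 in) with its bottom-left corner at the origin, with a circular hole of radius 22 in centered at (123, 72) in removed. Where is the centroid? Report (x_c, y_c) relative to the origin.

x_c = 135.44 in, y_c = 80.29 in

plate: A = 270 × 160 = 43200.00, centroid at (135.00, 80.00).
hole: A = −π·22² = -1520.53, centroid at (123.00, 72.00).
ΣA = 41679.47 in²
ΣAx_c = (43200.00)(135.00) + (-1520.53)(123.00) = 5644974.71 in³
ΣAy_c = (43200.00)(80.00) + (-1520.53)(72.00) = 3346521.78 in³
x_c = 5644974.71 / 41679.47 = 135.44 in
y_c = 3346521.78 / 41679.47 = 80.29 in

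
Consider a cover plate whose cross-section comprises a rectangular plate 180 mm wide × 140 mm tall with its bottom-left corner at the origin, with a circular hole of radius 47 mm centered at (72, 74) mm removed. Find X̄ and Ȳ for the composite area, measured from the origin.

Part | A | x̄ᵢ | ȳᵢ | A·x̄ᵢ | A·ȳᵢ
plate | 25200.00 | 90.00 | 70.00 | 2268000.00 | 1764000.00
hole | -6939.78 | 72.00 | 74.00 | -499664.03 | -513543.58
Σ | 18260.22 |  |  | 1768335.97 | 1250456.42
X̄ = 1768335.97 / 18260.22 = 96.84 mm
Ȳ = 1250456.42 / 18260.22 = 68.48 mm

X̄ = 96.84 mm, Ȳ = 68.48 mm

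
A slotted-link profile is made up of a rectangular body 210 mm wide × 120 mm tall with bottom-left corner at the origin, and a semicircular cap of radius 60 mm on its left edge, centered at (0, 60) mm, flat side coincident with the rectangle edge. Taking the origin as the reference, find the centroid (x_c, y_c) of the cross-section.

x_c = 81.09 mm, y_c = 60.00 mm

rectangular body: A = 210 × 120 = 25200.00, centroid at (105.00, 60.00).
semicircular end: A = ½π·60² = 5654.87, centroid at (-25.46, 60.00).
ΣA = 30854.87 mm², ΣAx_c = 2502000.00 mm³, ΣAy_c = 1851292.01 mm³.
x_c = 2502000.00/30854.87 = 81.09 mm; y_c = 1851292.01/30854.87 = 60.00 mm.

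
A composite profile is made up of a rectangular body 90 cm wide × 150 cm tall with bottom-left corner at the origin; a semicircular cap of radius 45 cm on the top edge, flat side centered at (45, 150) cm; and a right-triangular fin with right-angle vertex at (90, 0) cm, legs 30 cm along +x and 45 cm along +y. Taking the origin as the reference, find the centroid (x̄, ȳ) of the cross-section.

x̄ = 47.14 cm, ȳ = 89.91 cm

Part | A | x̄ᵢ | ȳᵢ | A·x̄ᵢ | A·ȳᵢ
rectangular body | 13500.00 | 45.00 | 75.00 | 607500.00 | 1012500.00
semicircular top | 3180.86 | 45.00 | 169.10 | 143138.82 | 537879.38
triangular fin | 675.00 | 100.00 | 15.00 | 67500.00 | 10125.00
Σ | 17355.86 |  |  | 818138.82 | 1560504.38
x̄ = 818138.82 / 17355.86 = 47.14 cm
ȳ = 1560504.38 / 17355.86 = 89.91 cm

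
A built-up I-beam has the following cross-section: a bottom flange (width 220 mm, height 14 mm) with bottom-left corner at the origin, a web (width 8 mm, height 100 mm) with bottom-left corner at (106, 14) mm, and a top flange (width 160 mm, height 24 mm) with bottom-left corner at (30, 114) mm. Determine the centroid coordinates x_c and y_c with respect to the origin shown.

x_c = 110.00 mm, y_c = 72.10 mm

bottom flange: A = 220 × 14 = 3080.00, centroid at (110.00, 7.00).
web: A = 8 × 100 = 800.00, centroid at (110.00, 64.00).
top flange: A = 160 × 24 = 3840.00, centroid at (110.00, 126.00).
ΣA = 7720.00 mm²
ΣAx_c = (3080.00)(110.00) + (800.00)(110.00) + (3840.00)(110.00) = 849200.00 mm³
ΣAy_c = (3080.00)(7.00) + (800.00)(64.00) + (3840.00)(126.00) = 556600.00 mm³
x_c = 849200.00 / 7720.00 = 110.00 mm
y_c = 556600.00 / 7720.00 = 72.10 mm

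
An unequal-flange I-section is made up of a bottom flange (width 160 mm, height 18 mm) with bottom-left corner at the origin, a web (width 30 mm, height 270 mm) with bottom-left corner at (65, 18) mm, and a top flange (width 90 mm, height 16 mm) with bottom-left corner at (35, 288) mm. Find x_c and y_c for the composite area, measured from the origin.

Part | A | x̄ᵢ | ȳᵢ | A·x̄ᵢ | A·ȳᵢ
bottom flange | 2880.00 | 80.00 | 9.00 | 230400.00 | 25920.00
web | 8100.00 | 80.00 | 153.00 | 648000.00 | 1239300.00
top flange | 1440.00 | 80.00 | 296.00 | 115200.00 | 426240.00
Σ | 12420.00 |  |  | 993600.00 | 1691460.00
x_c = 993600.00 / 12420.00 = 80.00 mm
y_c = 1691460.00 / 12420.00 = 136.19 mm

x_c = 80.00 mm, y_c = 136.19 mm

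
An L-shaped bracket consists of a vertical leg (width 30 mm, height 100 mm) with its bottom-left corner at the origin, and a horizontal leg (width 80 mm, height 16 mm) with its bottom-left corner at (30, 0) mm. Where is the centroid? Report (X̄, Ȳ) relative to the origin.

X̄ = 31.45 mm, Ȳ = 37.44 mm

vertical leg: A = 30 × 100 = 3000.00, centroid at (15.00, 50.00).
horizontal leg: A = 80 × 16 = 1280.00, centroid at (70.00, 8.00).
ΣA = 4280.00 mm²
ΣAX̄ = (3000.00)(15.00) + (1280.00)(70.00) = 134600.00 mm³
ΣAȲ = (3000.00)(50.00) + (1280.00)(8.00) = 160240.00 mm³
X̄ = 134600.00 / 4280.00 = 31.45 mm
Ȳ = 160240.00 / 4280.00 = 37.44 mm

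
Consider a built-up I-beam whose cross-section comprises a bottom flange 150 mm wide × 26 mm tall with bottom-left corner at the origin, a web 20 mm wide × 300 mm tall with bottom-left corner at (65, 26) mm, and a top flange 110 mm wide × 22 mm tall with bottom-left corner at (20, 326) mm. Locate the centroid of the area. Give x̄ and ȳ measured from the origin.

bottom flange: A = 150 × 26 = 3900.00, centroid at (75.00, 13.00).
web: A = 20 × 300 = 6000.00, centroid at (75.00, 176.00).
top flange: A = 110 × 22 = 2420.00, centroid at (75.00, 337.00).
ΣA = 12320.00 mm², ΣAx̄ = 924000.00 mm³, ΣAȳ = 1922240.00 mm³.
x̄ = 924000.00/12320.00 = 75.00 mm; ȳ = 1922240.00/12320.00 = 156.03 mm.

x̄ = 75.00 mm, ȳ = 156.03 mm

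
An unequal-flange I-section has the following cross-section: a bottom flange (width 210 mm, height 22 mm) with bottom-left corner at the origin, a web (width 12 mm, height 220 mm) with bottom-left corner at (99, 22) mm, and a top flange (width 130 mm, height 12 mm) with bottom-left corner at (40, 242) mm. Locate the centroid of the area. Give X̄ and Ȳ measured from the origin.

X̄ = 105.00 mm, Ȳ = 89.14 mm

Part | A | x̄ᵢ | ȳᵢ | A·x̄ᵢ | A·ȳᵢ
bottom flange | 4620.00 | 105.00 | 11.00 | 485100.00 | 50820.00
web | 2640.00 | 105.00 | 132.00 | 277200.00 | 348480.00
top flange | 1560.00 | 105.00 | 248.00 | 163800.00 | 386880.00
Σ | 8820.00 |  |  | 926100.00 | 786180.00
X̄ = 926100.00 / 8820.00 = 105.00 mm
Ȳ = 786180.00 / 8820.00 = 89.14 mm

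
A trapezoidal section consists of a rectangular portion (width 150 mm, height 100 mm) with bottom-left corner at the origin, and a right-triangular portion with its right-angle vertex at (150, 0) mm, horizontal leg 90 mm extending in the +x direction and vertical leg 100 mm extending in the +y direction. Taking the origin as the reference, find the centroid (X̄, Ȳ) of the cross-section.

X̄ = 99.23 mm, Ȳ = 46.15 mm

rectangular portion: A = 150 × 100 = 15000.00, centroid at (75.00, 50.00).
triangular portion: A = ½·90·100 = 4500.00, centroid at (180.00, 33.33).
ΣA = 19500.00 mm²
ΣAX̄ = (15000.00)(75.00) + (4500.00)(180.00) = 1935000.00 mm³
ΣAȲ = (15000.00)(50.00) + (4500.00)(33.33) = 900000.00 mm³
X̄ = 1935000.00 / 19500.00 = 99.23 mm
Ȳ = 900000.00 / 19500.00 = 46.15 mm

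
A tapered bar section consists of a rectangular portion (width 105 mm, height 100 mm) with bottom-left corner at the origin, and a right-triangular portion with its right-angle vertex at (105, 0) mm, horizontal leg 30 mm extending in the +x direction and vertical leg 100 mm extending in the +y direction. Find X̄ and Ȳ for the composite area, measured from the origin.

rectangular portion: A = 105 × 100 = 10500.00, centroid at (52.50, 50.00).
triangular portion: A = ½·30·100 = 1500.00, centroid at (115.00, 33.33).
ΣA = 12000.00 mm²
ΣAX̄ = (10500.00)(52.50) + (1500.00)(115.00) = 723750.00 mm³
ΣAȲ = (10500.00)(50.00) + (1500.00)(33.33) = 575000.00 mm³
X̄ = 723750.00 / 12000.00 = 60.31 mm
Ȳ = 575000.00 / 12000.00 = 47.92 mm

X̄ = 60.31 mm, Ȳ = 47.92 mm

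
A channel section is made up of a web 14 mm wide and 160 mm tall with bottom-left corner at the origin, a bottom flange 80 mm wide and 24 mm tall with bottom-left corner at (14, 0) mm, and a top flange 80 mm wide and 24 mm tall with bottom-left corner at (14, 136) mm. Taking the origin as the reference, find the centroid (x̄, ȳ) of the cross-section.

x̄ = 36.68 mm, ȳ = 80.00 mm

web: A = 14 × 160 = 2240.00, centroid at (7.00, 80.00).
bottom flange: A = 80 × 24 = 1920.00, centroid at (54.00, 12.00).
top flange: A = 80 × 24 = 1920.00, centroid at (54.00, 148.00).
ΣA = 6080.00 mm², ΣAx̄ = 223040.00 mm³, ΣAȳ = 486400.00 mm³.
x̄ = 223040.00/6080.00 = 36.68 mm; ȳ = 486400.00/6080.00 = 80.00 mm.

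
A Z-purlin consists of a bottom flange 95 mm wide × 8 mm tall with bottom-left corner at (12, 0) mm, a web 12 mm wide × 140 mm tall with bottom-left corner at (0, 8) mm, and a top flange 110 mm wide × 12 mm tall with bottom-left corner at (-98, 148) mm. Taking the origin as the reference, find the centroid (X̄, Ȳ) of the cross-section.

bottom flange: A = 95 × 8 = 760.00, centroid at (59.50, 4.00).
web: A = 12 × 140 = 1680.00, centroid at (6.00, 78.00).
top flange: A = 110 × 12 = 1320.00, centroid at (-43.00, 154.00).
ΣA = 3760.00 mm²
ΣAX̄ = (760.00)(59.50) + (1680.00)(6.00) + (1320.00)(-43.00) = -1460.00 mm³
ΣAȲ = (760.00)(4.00) + (1680.00)(78.00) + (1320.00)(154.00) = 337360.00 mm³
X̄ = -1460.00 / 3760.00 = -0.39 mm
Ȳ = 337360.00 / 3760.00 = 89.72 mm

X̄ = -0.39 mm, Ȳ = 89.72 mm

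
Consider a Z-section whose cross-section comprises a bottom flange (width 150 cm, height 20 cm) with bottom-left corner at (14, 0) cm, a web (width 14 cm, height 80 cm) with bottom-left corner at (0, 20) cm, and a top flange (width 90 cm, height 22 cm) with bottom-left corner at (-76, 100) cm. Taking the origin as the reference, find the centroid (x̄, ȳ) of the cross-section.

x̄ = 34.99 cm, ȳ = 51.96 cm

bottom flange: A = 150 × 20 = 3000.00, centroid at (89.00, 10.00).
web: A = 14 × 80 = 1120.00, centroid at (7.00, 60.00).
top flange: A = 90 × 22 = 1980.00, centroid at (-31.00, 111.00).
ΣA = 6100.00 cm², ΣAx̄ = 213460.00 cm³, ΣAȳ = 316980.00 cm³.
x̄ = 213460.00/6100.00 = 34.99 cm; ȳ = 316980.00/6100.00 = 51.96 cm.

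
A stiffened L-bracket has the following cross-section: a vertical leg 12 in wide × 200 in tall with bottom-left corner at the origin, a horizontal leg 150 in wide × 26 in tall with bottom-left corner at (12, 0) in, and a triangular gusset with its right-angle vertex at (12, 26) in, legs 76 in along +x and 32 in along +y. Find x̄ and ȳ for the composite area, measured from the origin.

x̄ = 53.10 in, ȳ = 44.61 in

Part | A | x̄ᵢ | ȳᵢ | A·x̄ᵢ | A·ȳᵢ
vertical leg | 2400.00 | 6.00 | 100.00 | 14400.00 | 240000.00
horizontal leg | 3900.00 | 87.00 | 13.00 | 339300.00 | 50700.00
gusset | 1216.00 | 37.33 | 36.67 | 45397.33 | 44586.67
Σ | 7516.00 |  |  | 399097.33 | 335286.67
x̄ = 399097.33 / 7516.00 = 53.10 in
ȳ = 335286.67 / 7516.00 = 44.61 in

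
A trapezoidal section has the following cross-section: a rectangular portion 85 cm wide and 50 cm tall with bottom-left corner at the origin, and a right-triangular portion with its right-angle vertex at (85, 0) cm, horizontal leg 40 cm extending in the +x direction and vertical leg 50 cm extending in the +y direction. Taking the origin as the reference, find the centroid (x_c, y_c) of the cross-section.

x_c = 53.13 cm, y_c = 23.41 cm

rectangular portion: A = 85 × 50 = 4250.00, centroid at (42.50, 25.00).
triangular portion: A = ½·40·50 = 1000.00, centroid at (98.33, 16.67).
ΣA = 5250.00 cm², ΣAx_c = 278958.33 cm³, ΣAy_c = 122916.67 cm³.
x_c = 278958.33/5250.00 = 53.13 cm; y_c = 122916.67/5250.00 = 23.41 cm.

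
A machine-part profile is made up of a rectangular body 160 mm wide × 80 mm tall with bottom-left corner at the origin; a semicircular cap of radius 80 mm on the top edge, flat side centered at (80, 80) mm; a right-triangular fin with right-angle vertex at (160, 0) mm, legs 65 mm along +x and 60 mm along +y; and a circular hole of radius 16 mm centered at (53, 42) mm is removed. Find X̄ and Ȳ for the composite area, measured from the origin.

X̄ = 89.17 mm, Ȳ = 69.29 mm

Part | A | x̄ᵢ | ȳᵢ | A·x̄ᵢ | A·ȳᵢ
rectangular body | 12800.00 | 80.00 | 40.00 | 1024000.00 | 512000.00
semicircular top | 10053.10 | 80.00 | 113.95 | 804247.72 | 1145581.05
triangular fin | 1950.00 | 181.67 | 20.00 | 354250.00 | 39000.00
hole | -804.25 | 53.00 | 42.00 | -42625.13 | -33778.40
Σ | 23998.85 |  |  | 2139872.59 | 1662802.65
X̄ = 2139872.59 / 23998.85 = 89.17 mm
Ȳ = 1662802.65 / 23998.85 = 69.29 mm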